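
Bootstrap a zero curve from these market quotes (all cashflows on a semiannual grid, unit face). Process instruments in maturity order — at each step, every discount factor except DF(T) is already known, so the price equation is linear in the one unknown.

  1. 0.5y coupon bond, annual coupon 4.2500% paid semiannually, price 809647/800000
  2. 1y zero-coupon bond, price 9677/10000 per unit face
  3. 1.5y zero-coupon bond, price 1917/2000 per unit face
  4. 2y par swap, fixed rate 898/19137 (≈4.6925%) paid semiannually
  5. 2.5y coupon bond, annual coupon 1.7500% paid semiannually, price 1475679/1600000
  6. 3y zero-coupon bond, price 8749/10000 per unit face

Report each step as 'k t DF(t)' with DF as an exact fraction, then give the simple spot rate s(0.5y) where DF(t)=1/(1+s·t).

step 1 [0.5y] bond c/2=17/800: DF=(809647/800000 − 17/800·(0))/(1+17/800) = 991/1000 ≈ 0.991000
step 2 [1y] zero: DF = P = 9677/10000 ≈ 0.967700
step 3 [1.5y] zero: DF = P = 1917/2000 ≈ 0.958500
step 4 [2y] swap r/2=449/19137: DF=(1 − 449/19137·(0.991000+0.967700+0.958500))/(1+449/19137) = 4551/5000 ≈ 0.910200
step 5 [2.5y] bond c/2=7/800: DF=(1475679/1600000 − 7/800·(0.991000+0.967700+0.958500+0.910200))/(1+7/800) = 8811/10000 ≈ 0.881100
step 6 [3y] zero: DF = P = 8749/10000 ≈ 0.874900

1 1/2 991/1000
2 1 9677/10000
3 3/2 1917/2000
4 2 4551/5000
5 5/2 8811/10000
6 3 8749/10000
s(0.5y) = (1/(991/1000) − 1)/(1/2) = 18/991 ≈ 1.8163%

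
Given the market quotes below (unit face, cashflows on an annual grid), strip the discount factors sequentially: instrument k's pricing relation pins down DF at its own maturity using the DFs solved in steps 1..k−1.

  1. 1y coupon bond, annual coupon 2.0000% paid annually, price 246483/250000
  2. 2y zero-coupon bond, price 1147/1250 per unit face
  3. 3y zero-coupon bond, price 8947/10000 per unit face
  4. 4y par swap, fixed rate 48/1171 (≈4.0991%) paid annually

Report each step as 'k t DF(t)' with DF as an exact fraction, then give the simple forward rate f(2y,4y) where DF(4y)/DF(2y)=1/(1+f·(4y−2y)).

1 1 4833/5000
2 2 1147/1250
3 3 8947/10000
4 4 532/625
f(2y,4y) = ((1147/1250)/(532/625) − 1)/(2) = 83/2128 ≈ 3.9004%

step 1 [1y] bond c/1=1/50: DF=(246483/250000 − 1/50·(0))/(1+1/50) = 4833/5000 ≈ 0.966600
step 2 [2y] zero: DF = P = 1147/1250 ≈ 0.917600
step 3 [3y] zero: DF = P = 8947/10000 ≈ 0.894700
step 4 [4y] swap r/1=48/1171: DF=(1 − 48/1171·(0.966600+0.917600+0.894700))/(1+48/1171) = 532/625 ≈ 0.851200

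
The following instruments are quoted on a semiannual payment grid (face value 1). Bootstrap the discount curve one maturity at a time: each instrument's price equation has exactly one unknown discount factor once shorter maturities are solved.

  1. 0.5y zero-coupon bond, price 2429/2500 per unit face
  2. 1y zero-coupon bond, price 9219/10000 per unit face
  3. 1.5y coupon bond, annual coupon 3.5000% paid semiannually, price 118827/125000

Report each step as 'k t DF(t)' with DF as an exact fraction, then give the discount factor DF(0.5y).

step 1 [0.5y] zero: DF = P = 2429/2500 ≈ 0.971600
step 2 [1y] zero: DF = P = 9219/10000 ≈ 0.921900
step 3 [1.5y] bond c/2=7/400: DF=(118827/125000 − 7/400·(0.971600+0.921900))/(1+7/400) = 9017/10000 ≈ 0.901700

1 1/2 2429/2500
2 1 9219/10000
3 3/2 9017/10000
DF(0.5y) = 2429/2500 ≈ 0.971600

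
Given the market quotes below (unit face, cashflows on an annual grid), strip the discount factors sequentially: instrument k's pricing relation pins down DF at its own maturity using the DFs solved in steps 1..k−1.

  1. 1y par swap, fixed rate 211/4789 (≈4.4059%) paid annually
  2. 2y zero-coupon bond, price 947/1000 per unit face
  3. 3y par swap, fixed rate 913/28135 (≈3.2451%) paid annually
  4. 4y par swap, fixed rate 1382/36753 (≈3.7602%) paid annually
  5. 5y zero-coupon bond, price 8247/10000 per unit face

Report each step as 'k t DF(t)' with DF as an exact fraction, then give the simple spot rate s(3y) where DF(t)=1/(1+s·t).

step 1 [1y] swap r/1=211/4789: DF=(1 − 211/4789·(0))/(1+211/4789) = 4789/5000 ≈ 0.957800
step 2 [2y] zero: DF = P = 947/1000 ≈ 0.947000
step 3 [3y] swap r/1=913/28135: DF=(1 − 913/28135·(0.957800+0.947000))/(1+913/28135) = 9087/10000 ≈ 0.908700
step 4 [4y] swap r/1=1382/36753: DF=(1 − 1382/36753·(0.957800+0.947000+0.908700))/(1+1382/36753) = 4309/5000 ≈ 0.861800
step 5 [5y] zero: DF = P = 8247/10000 ≈ 0.824700

1 1 4789/5000
2 2 947/1000
3 3 9087/10000
4 4 4309/5000
5 5 8247/10000
s(3y) = (1/(9087/10000) − 1)/(3) = 913/27261 ≈ 3.3491%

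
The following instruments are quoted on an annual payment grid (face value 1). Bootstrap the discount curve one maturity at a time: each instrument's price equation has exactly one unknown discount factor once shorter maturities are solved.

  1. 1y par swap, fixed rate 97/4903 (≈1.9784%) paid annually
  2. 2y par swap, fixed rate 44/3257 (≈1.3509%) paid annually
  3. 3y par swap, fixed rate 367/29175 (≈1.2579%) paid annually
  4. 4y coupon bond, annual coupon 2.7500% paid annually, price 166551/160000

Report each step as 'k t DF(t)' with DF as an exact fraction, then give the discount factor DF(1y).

1 1 4903/5000
2 2 1217/1250
3 3 9633/10000
4 4 187/200
DF(1y) = 4903/5000 ≈ 0.980600

step 1 [1y] swap r/1=97/4903: DF=(1 − 97/4903·(0))/(1+97/4903) = 4903/5000 ≈ 0.980600
step 2 [2y] swap r/1=44/3257: DF=(1 − 44/3257·(0.980600))/(1+44/3257) = 1217/1250 ≈ 0.973600
step 3 [3y] swap r/1=367/29175: DF=(1 − 367/29175·(0.980600+0.973600))/(1+367/29175) = 9633/10000 ≈ 0.963300
step 4 [4y] bond c/1=11/400: DF=(166551/160000 − 11/400·(0.980600+0.973600+0.963300))/(1+11/400) = 187/200 ≈ 0.935000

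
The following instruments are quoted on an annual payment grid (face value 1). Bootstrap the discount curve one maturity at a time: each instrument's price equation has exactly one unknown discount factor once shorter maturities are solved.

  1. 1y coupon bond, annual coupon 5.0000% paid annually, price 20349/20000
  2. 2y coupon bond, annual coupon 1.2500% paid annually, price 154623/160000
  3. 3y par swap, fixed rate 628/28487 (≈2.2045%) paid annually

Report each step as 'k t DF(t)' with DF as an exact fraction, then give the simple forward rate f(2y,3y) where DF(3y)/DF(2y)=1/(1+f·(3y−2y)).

1 1 969/1000
2 2 377/400
3 3 2343/2500
f(2y,3y) = ((377/400)/(2343/2500) − 1)/(1) = 53/9372 ≈ 0.5655%

step 1 [1y] bond c/1=1/20: DF=(20349/20000 − 1/20·(0))/(1+1/20) = 969/1000 ≈ 0.969000
step 2 [2y] bond c/1=1/80: DF=(154623/160000 − 1/80·(0.969000))/(1+1/80) = 377/400 ≈ 0.942500
step 3 [3y] swap r/1=628/28487: DF=(1 − 628/28487·(0.969000+0.942500))/(1+628/28487) = 2343/2500 ≈ 0.937200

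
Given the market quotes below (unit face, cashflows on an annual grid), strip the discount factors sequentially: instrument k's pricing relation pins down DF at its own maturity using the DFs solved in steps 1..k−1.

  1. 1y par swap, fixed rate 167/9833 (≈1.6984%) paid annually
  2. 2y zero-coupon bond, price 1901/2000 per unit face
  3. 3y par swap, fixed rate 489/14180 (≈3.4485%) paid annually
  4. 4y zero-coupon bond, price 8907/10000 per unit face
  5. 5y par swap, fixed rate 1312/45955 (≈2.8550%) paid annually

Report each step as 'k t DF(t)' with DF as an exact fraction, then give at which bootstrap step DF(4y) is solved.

step 1 [1y] swap r/1=167/9833: DF=(1 − 167/9833·(0))/(1+167/9833) = 9833/10000 ≈ 0.983300
step 2 [2y] zero: DF = P = 1901/2000 ≈ 0.950500
step 3 [3y] swap r/1=489/14180: DF=(1 − 489/14180·(0.983300+0.950500))/(1+489/14180) = 4511/5000 ≈ 0.902200
step 4 [4y] zero: DF = P = 8907/10000 ≈ 0.890700
step 5 [5y] swap r/1=1312/45955: DF=(1 − 1312/45955·(0.983300+0.950500+0.902200+0.890700))/(1+1312/45955) = 543/625 ≈ 0.868800

1 1 9833/10000
2 2 1901/2000
3 3 4511/5000
4 4 8907/10000
5 5 543/625
DF(4y) is solved at step 4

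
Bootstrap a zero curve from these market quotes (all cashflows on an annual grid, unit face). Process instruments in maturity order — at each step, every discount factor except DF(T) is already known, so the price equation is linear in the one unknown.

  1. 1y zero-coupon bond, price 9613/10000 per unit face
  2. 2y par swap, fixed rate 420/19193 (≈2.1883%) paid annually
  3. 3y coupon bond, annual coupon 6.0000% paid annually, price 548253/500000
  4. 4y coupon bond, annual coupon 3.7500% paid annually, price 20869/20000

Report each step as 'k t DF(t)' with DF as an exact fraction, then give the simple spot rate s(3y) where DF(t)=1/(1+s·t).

step 1 [1y] zero: DF = P = 9613/10000 ≈ 0.961300
step 2 [2y] swap r/1=420/19193: DF=(1 − 420/19193·(0.961300))/(1+420/19193) = 479/500 ≈ 0.958000
step 3 [3y] bond c/1=3/50: DF=(548253/500000 − 3/50·(0.961300+0.958000))/(1+3/50) = 4629/5000 ≈ 0.925800
step 4 [4y] bond c/1=3/80: DF=(20869/20000 − 3/80·(0.961300+0.958000+0.925800))/(1+3/80) = 9029/10000 ≈ 0.902900

1 1 9613/10000
2 2 479/500
3 3 4629/5000
4 4 9029/10000
s(3y) = (1/(4629/5000) − 1)/(3) = 371/13887 ≈ 2.6716%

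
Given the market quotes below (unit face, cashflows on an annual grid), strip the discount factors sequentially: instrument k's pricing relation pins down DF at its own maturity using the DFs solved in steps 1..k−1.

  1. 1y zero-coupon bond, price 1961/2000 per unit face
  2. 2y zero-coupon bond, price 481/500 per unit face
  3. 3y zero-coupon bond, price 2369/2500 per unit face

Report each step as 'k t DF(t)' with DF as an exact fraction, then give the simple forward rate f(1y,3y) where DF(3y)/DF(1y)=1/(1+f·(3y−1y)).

step 1 [1y] zero: DF = P = 1961/2000 ≈ 0.980500
step 2 [2y] zero: DF = P = 481/500 ≈ 0.962000
step 3 [3y] zero: DF = P = 2369/2500 ≈ 0.947600

1 1 1961/2000
2 2 481/500
3 3 2369/2500
f(1y,3y) = ((1961/2000)/(2369/2500) − 1)/(2) = 329/18952 ≈ 1.7360%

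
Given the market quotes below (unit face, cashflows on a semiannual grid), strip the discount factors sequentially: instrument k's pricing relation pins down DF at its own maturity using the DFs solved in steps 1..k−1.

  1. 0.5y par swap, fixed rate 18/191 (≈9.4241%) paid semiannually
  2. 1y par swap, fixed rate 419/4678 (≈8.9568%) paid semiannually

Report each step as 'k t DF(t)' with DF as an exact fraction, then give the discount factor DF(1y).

step 1 [0.5y] swap r/2=9/191: DF=(1 − 9/191·(0))/(1+9/191) = 191/200 ≈ 0.955000
step 2 [1y] swap r/2=419/9356: DF=(1 − 419/9356·(0.955000))/(1+419/9356) = 4581/5000 ≈ 0.916200

1 1/2 191/200
2 1 4581/5000
DF(1y) = 4581/5000 ≈ 0.916200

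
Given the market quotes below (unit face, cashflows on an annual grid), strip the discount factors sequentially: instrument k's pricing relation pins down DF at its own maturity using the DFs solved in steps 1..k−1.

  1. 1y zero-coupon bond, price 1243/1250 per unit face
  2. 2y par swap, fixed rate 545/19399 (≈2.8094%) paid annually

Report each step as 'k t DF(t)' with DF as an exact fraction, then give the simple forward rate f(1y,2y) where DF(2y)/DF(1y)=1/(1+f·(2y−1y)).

1 1 1243/1250
2 2 1891/2000
f(1y,2y) = ((1243/1250)/(1891/2000) − 1)/(1) = 489/9455 ≈ 5.1719%

step 1 [1y] zero: DF = P = 1243/1250 ≈ 0.994400
step 2 [2y] swap r/1=545/19399: DF=(1 − 545/19399·(0.994400))/(1+545/19399) = 1891/2000 ≈ 0.945500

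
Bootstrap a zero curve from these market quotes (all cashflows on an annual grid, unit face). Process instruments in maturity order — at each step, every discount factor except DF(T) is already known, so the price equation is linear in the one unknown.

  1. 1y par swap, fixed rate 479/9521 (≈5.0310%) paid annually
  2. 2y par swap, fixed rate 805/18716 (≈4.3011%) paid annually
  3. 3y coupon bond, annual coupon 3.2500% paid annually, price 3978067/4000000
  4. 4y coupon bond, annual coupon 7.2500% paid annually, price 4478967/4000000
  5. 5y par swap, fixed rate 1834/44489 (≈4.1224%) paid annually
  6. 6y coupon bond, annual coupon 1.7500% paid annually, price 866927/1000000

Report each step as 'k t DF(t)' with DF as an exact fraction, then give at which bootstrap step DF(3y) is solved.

step 1 [1y] swap r/1=479/9521: DF=(1 − 479/9521·(0))/(1+479/9521) = 9521/10000 ≈ 0.952100
step 2 [2y] swap r/1=805/18716: DF=(1 − 805/18716·(0.952100))/(1+805/18716) = 1839/2000 ≈ 0.919500
step 3 [3y] bond c/1=13/400: DF=(3978067/4000000 − 13/400·(0.952100+0.919500))/(1+13/400) = 9043/10000 ≈ 0.904300
step 4 [4y] bond c/1=29/400: DF=(4478967/4000000 − 29/400·(0.952100+0.919500+0.904300))/(1+29/400) = 2141/2500 ≈ 0.856400
step 5 [5y] swap r/1=1834/44489: DF=(1 − 1834/44489·(0.952100+0.919500+0.904300+0.856400))/(1+1834/44489) = 4083/5000 ≈ 0.816600
step 6 [6y] bond c/1=7/400: DF=(866927/1000000 − 7/400·(0.952100+0.919500+0.904300+0.856400+0.816600))/(1+7/400) = 1551/2000 ≈ 0.775500

1 1 9521/10000
2 2 1839/2000
3 3 9043/10000
4 4 2141/2500
5 5 4083/5000
6 6 1551/2000
DF(3y) is solved at step 3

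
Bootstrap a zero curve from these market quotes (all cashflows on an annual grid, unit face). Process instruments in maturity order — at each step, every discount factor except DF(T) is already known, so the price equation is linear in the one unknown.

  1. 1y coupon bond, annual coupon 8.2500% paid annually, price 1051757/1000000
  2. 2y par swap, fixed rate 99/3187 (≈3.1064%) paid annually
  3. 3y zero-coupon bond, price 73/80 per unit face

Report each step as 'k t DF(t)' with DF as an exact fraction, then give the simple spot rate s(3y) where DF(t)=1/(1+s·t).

1 1 2429/2500
2 2 4703/5000
3 3 73/80
s(3y) = (1/(73/80) − 1)/(3) = 7/219 ≈ 3.1963%

step 1 [1y] bond c/1=33/400: DF=(1051757/1000000 − 33/400·(0))/(1+33/400) = 2429/2500 ≈ 0.971600
step 2 [2y] swap r/1=99/3187: DF=(1 − 99/3187·(0.971600))/(1+99/3187) = 4703/5000 ≈ 0.940600
step 3 [3y] zero: DF = P = 73/80 ≈ 0.912500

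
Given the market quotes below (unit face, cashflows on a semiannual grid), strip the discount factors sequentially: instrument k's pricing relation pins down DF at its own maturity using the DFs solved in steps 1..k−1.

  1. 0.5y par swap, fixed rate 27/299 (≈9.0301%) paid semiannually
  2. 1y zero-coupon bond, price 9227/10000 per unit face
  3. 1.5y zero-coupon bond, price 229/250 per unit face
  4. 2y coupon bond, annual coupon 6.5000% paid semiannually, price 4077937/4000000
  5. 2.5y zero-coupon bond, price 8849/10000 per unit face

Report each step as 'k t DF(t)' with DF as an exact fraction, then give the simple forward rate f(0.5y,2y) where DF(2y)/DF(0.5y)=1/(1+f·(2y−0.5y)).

1 1/2 598/625
2 1 9227/10000
3 3/2 229/250
4 2 4497/5000
5 5/2 8849/10000
f(0.5y,2y) = ((598/625)/(4497/5000) − 1)/(3/2) = 574/13491 ≈ 4.2547%

step 1 [0.5y] swap r/2=27/598: DF=(1 − 27/598·(0))/(1+27/598) = 598/625 ≈ 0.956800
step 2 [1y] zero: DF = P = 9227/10000 ≈ 0.922700
step 3 [1.5y] zero: DF = P = 229/250 ≈ 0.916000
step 4 [2y] bond c/2=13/400: DF=(4077937/4000000 − 13/400·(0.956800+0.922700+0.916000))/(1+13/400) = 4497/5000 ≈ 0.899400
step 5 [2.5y] zero: DF = P = 8849/10000 ≈ 0.884900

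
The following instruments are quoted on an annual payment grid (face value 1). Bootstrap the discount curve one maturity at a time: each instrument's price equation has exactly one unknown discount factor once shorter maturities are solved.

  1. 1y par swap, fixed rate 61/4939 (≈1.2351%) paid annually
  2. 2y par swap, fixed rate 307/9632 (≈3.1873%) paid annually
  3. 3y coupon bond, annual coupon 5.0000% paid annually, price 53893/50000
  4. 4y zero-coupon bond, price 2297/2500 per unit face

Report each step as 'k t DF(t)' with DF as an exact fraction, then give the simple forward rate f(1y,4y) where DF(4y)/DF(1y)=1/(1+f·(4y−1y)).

step 1 [1y] swap r/1=61/4939: DF=(1 − 61/4939·(0))/(1+61/4939) = 4939/5000 ≈ 0.987800
step 2 [2y] swap r/1=307/9632: DF=(1 − 307/9632·(0.987800))/(1+307/9632) = 4693/5000 ≈ 0.938600
step 3 [3y] bond c/1=1/20: DF=(53893/50000 − 1/20·(0.987800+0.938600))/(1+1/20) = 2337/2500 ≈ 0.934800
step 4 [4y] zero: DF = P = 2297/2500 ≈ 0.918800

1 1 4939/5000
2 2 4693/5000
3 3 2337/2500
4 4 2297/2500
f(1y,4y) = ((4939/5000)/(2297/2500) − 1)/(3) = 115/4594 ≈ 2.5033%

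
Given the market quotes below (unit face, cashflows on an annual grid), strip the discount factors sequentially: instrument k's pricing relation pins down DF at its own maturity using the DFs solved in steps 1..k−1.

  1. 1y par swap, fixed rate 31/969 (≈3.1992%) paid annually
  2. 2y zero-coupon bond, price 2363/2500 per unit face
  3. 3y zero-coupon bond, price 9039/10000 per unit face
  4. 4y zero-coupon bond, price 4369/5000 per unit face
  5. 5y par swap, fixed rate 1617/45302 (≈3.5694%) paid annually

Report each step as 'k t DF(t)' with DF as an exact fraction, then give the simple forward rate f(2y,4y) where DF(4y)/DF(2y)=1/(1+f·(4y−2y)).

step 1 [1y] swap r/1=31/969: DF=(1 − 31/969·(0))/(1+31/969) = 969/1000 ≈ 0.969000
step 2 [2y] zero: DF = P = 2363/2500 ≈ 0.945200
step 3 [3y] zero: DF = P = 9039/10000 ≈ 0.903900
step 4 [4y] zero: DF = P = 4369/5000 ≈ 0.873800
step 5 [5y] swap r/1=1617/45302: DF=(1 − 1617/45302·(0.969000+0.945200+0.903900+0.873800))/(1+1617/45302) = 8383/10000 ≈ 0.838300

1 1 969/1000
2 2 2363/2500
3 3 9039/10000
4 4 4369/5000
5 5 8383/10000
f(2y,4y) = ((2363/2500)/(4369/5000) − 1)/(2) = 21/514 ≈ 4.0856%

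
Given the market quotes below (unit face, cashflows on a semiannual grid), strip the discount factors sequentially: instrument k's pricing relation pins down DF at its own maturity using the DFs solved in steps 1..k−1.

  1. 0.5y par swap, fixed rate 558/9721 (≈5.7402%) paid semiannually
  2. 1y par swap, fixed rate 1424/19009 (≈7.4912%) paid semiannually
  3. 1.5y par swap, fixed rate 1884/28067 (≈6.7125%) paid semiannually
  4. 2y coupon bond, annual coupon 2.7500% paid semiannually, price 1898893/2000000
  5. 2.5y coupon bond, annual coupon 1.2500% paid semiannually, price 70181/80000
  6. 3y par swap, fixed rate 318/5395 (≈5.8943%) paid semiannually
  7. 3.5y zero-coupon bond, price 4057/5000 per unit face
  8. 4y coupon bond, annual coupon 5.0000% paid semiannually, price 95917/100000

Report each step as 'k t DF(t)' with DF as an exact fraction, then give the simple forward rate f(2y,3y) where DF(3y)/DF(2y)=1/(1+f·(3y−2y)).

1 1/2 9721/10000
2 1 1161/1250
3 3/2 4529/5000
4 2 1797/2000
5 5/2 1061/1250
6 3 841/1000
7 7/2 4057/5000
8 4 1961/2500
f(2y,3y) = ((1797/2000)/(841/1000) − 1)/(1) = 115/1682 ≈ 6.8371%

step 1 [0.5y] swap r/2=279/9721: DF=(1 − 279/9721·(0))/(1+279/9721) = 9721/10000 ≈ 0.972100
step 2 [1y] swap r/2=712/19009: DF=(1 − 712/19009·(0.972100))/(1+712/19009) = 1161/1250 ≈ 0.928800
step 3 [1.5y] swap r/2=942/28067: DF=(1 − 942/28067·(0.972100+0.928800))/(1+942/28067) = 4529/5000 ≈ 0.905800
step 4 [2y] bond c/2=11/800: DF=(1898893/2000000 − 11/800·(0.972100+0.928800+0.905800))/(1+11/800) = 1797/2000 ≈ 0.898500
step 5 [2.5y] bond c/2=1/160: DF=(70181/80000 − 1/160·(0.972100+0.928800+0.905800+0.898500))/(1+1/160) = 1061/1250 ≈ 0.848800
step 6 [3y] swap r/2=159/5395: DF=(1 − 159/5395·(0.972100+0.928800+0.905800+0.898500+0.848800))/(1+159/5395) = 841/1000 ≈ 0.841000
step 7 [3.5y] zero: DF = P = 4057/5000 ≈ 0.811400
step 8 [4y] bond c/2=1/40: DF=(95917/100000 − 1/40·(0.972100+0.928800+0.905800+0.898500+0.848800+0.841000+0.811400))/(1+1/40) = 1961/2500 ≈ 0.784400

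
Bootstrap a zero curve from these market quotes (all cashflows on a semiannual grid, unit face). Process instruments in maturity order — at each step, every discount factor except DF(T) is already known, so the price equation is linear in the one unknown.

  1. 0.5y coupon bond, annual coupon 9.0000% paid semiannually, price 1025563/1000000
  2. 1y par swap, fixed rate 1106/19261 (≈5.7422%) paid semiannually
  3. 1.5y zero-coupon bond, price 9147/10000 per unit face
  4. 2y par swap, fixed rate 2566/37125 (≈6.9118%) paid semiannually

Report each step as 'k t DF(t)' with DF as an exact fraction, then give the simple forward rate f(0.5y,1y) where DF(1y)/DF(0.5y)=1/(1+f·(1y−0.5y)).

1 1/2 4907/5000
2 1 9447/10000
3 3/2 9147/10000
4 2 8717/10000
f(0.5y,1y) = ((4907/5000)/(9447/10000) − 1)/(1/2) = 734/9447 ≈ 7.7697%

step 1 [0.5y] bond c/2=9/200: DF=(1025563/1000000 − 9/200·(0))/(1+9/200) = 4907/5000 ≈ 0.981400
step 2 [1y] swap r/2=553/19261: DF=(1 − 553/19261·(0.981400))/(1+553/19261) = 9447/10000 ≈ 0.944700
step 3 [1.5y] zero: DF = P = 9147/10000 ≈ 0.914700
step 4 [2y] swap r/2=1283/37125: DF=(1 − 1283/37125·(0.981400+0.944700+0.914700))/(1+1283/37125) = 8717/10000 ≈ 0.871700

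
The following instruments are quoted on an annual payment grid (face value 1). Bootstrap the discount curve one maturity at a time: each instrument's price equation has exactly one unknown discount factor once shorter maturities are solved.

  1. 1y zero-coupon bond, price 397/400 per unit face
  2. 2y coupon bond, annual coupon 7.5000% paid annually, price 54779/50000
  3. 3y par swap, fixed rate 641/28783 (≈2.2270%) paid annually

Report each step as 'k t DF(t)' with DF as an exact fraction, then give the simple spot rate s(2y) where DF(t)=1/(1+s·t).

1 1 397/400
2 2 9499/10000
3 3 9359/10000
s(2y) = (1/(9499/10000) − 1)/(2) = 501/18998 ≈ 2.6371%

step 1 [1y] zero: DF = P = 397/400 ≈ 0.992500
step 2 [2y] bond c/1=3/40: DF=(54779/50000 − 3/40·(0.992500))/(1+3/40) = 9499/10000 ≈ 0.949900
step 3 [3y] swap r/1=641/28783: DF=(1 − 641/28783·(0.992500+0.949900))/(1+641/28783) = 9359/10000 ≈ 0.935900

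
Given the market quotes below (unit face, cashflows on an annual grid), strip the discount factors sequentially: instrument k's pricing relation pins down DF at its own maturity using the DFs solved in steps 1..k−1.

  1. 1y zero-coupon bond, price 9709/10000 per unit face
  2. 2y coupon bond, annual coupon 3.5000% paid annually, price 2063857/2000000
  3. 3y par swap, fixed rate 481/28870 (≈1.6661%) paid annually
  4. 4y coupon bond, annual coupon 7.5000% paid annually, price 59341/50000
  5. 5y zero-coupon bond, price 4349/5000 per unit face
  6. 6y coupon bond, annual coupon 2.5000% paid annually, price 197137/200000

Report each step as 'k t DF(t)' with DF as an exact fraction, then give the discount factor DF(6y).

1 1 9709/10000
2 2 4821/5000
3 3 9519/10000
4 4 4513/5000
5 5 4349/5000
6 6 106/125
DF(6y) = 106/125 ≈ 0.848000

step 1 [1y] zero: DF = P = 9709/10000 ≈ 0.970900
step 2 [2y] bond c/1=7/200: DF=(2063857/2000000 − 7/200·(0.970900))/(1+7/200) = 4821/5000 ≈ 0.964200
step 3 [3y] swap r/1=481/28870: DF=(1 − 481/28870·(0.970900+0.964200))/(1+481/28870) = 9519/10000 ≈ 0.951900
step 4 [4y] bond c/1=3/40: DF=(59341/50000 − 3/40·(0.970900+0.964200+0.951900))/(1+3/40) = 4513/5000 ≈ 0.902600
step 5 [5y] zero: DF = P = 4349/5000 ≈ 0.869800
step 6 [6y] bond c/1=1/40: DF=(197137/200000 − 1/40·(0.970900+0.964200+0.951900+0.902600+0.869800))/(1+1/40) = 106/125 ≈ 0.848000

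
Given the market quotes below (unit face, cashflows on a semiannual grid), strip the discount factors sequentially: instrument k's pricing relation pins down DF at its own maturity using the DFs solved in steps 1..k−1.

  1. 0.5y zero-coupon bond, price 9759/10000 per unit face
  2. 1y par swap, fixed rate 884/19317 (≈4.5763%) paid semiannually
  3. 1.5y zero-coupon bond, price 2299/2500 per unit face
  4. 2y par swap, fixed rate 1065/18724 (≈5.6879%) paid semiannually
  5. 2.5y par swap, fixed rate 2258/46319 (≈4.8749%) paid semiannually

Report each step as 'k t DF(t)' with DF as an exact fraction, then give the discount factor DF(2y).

step 1 [0.5y] zero: DF = P = 9759/10000 ≈ 0.975900
step 2 [1y] swap r/2=442/19317: DF=(1 − 442/19317·(0.975900))/(1+442/19317) = 4779/5000 ≈ 0.955800
step 3 [1.5y] zero: DF = P = 2299/2500 ≈ 0.919600
step 4 [2y] swap r/2=1065/37448: DF=(1 − 1065/37448·(0.975900+0.955800+0.919600))/(1+1065/37448) = 1787/2000 ≈ 0.893500
step 5 [2.5y] swap r/2=1129/46319: DF=(1 − 1129/46319·(0.975900+0.955800+0.919600+0.893500))/(1+1129/46319) = 8871/10000 ≈ 0.887100

1 1/2 9759/10000
2 1 4779/5000
3 3/2 2299/2500
4 2 1787/2000
5 5/2 8871/10000
DF(2y) = 1787/2000 ≈ 0.893500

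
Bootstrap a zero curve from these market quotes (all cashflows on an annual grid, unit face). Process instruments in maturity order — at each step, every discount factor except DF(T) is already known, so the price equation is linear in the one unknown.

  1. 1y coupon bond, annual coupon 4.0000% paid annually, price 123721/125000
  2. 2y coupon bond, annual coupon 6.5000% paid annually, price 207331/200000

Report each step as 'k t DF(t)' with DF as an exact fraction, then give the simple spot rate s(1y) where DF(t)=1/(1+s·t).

1 1 9517/10000
2 2 9153/10000
s(1y) = (1/(9517/10000) − 1)/(1) = 483/9517 ≈ 5.0751%

step 1 [1y] bond c/1=1/25: DF=(123721/125000 − 1/25·(0))/(1+1/25) = 9517/10000 ≈ 0.951700
step 2 [2y] bond c/1=13/200: DF=(207331/200000 − 13/200·(0.951700))/(1+13/200) = 9153/10000 ≈ 0.915300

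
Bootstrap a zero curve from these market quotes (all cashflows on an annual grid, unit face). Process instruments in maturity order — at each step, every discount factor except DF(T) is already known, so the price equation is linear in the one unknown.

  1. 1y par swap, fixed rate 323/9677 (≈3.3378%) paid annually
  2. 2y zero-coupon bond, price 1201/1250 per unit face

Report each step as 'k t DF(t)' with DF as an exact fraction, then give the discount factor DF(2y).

step 1 [1y] swap r/1=323/9677: DF=(1 − 323/9677·(0))/(1+323/9677) = 9677/10000 ≈ 0.967700
step 2 [2y] zero: DF = P = 1201/1250 ≈ 0.960800

1 1 9677/10000
2 2 1201/1250
DF(2y) = 1201/1250 ≈ 0.960800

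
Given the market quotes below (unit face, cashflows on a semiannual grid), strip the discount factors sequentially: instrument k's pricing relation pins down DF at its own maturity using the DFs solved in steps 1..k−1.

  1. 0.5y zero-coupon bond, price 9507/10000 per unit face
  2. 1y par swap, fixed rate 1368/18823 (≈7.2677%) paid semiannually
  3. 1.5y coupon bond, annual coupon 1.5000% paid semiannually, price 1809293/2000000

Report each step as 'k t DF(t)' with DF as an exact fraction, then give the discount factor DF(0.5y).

step 1 [0.5y] zero: DF = P = 9507/10000 ≈ 0.950700
step 2 [1y] swap r/2=684/18823: DF=(1 − 684/18823·(0.950700))/(1+684/18823) = 2329/2500 ≈ 0.931600
step 3 [1.5y] bond c/2=3/400: DF=(1809293/2000000 − 3/400·(0.950700+0.931600))/(1+3/400) = 8839/10000 ≈ 0.883900

1 1/2 9507/10000
2 1 2329/2500
3 3/2 8839/10000
DF(0.5y) = 9507/10000 ≈ 0.950700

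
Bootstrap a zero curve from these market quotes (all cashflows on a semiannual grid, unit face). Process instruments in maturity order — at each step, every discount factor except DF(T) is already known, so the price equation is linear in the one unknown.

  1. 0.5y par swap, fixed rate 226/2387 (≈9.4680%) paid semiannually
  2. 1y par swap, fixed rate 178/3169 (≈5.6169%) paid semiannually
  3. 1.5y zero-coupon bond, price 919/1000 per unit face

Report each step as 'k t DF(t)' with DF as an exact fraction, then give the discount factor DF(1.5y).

step 1 [0.5y] swap r/2=113/2387: DF=(1 − 113/2387·(0))/(1+113/2387) = 2387/2500 ≈ 0.954800
step 2 [1y] swap r/2=89/3169: DF=(1 − 89/3169·(0.954800))/(1+89/3169) = 4733/5000 ≈ 0.946600
step 3 [1.5y] zero: DF = P = 919/1000 ≈ 0.919000

1 1/2 2387/2500
2 1 4733/5000
3 3/2 919/1000
DF(1.5y) = 919/1000 ≈ 0.919000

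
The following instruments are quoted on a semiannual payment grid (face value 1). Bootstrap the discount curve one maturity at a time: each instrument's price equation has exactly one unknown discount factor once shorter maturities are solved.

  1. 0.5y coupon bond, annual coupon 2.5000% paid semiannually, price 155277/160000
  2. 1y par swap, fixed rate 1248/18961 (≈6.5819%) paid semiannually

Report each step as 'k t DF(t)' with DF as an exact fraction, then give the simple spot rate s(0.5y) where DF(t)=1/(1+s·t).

step 1 [0.5y] bond c/2=1/80: DF=(155277/160000 − 1/80·(0))/(1+1/80) = 1917/2000 ≈ 0.958500
step 2 [1y] swap r/2=624/18961: DF=(1 − 624/18961·(0.958500))/(1+624/18961) = 586/625 ≈ 0.937600

1 1/2 1917/2000
2 1 586/625
s(0.5y) = (1/(1917/2000) − 1)/(1/2) = 166/1917 ≈ 8.6594%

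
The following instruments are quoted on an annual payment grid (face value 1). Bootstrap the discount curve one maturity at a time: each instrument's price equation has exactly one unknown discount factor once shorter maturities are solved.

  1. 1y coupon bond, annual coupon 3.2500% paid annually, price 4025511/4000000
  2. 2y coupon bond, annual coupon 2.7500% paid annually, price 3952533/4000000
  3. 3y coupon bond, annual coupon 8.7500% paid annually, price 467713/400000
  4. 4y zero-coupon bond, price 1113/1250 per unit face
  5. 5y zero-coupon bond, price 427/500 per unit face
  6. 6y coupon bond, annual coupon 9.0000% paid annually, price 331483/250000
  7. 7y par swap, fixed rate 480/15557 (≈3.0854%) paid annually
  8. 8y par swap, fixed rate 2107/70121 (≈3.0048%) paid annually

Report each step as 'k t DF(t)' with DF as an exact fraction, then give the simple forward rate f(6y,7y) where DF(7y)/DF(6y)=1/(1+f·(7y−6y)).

step 1 [1y] bond c/1=13/400: DF=(4025511/4000000 − 13/400·(0))/(1+13/400) = 9747/10000 ≈ 0.974700
step 2 [2y] bond c/1=11/400: DF=(3952533/4000000 − 11/400·(0.974700))/(1+11/400) = 2339/2500 ≈ 0.935600
step 3 [3y] bond c/1=7/80: DF=(467713/400000 − 7/80·(0.974700+0.935600))/(1+7/80) = 1843/2000 ≈ 0.921500
step 4 [4y] zero: DF = P = 1113/1250 ≈ 0.890400
step 5 [5y] zero: DF = P = 427/500 ≈ 0.854000
step 6 [6y] bond c/1=9/100: DF=(331483/250000 − 9/100·(0.974700+0.935600+0.921500+0.890400+0.854000))/(1+9/100) = 4193/5000 ≈ 0.838600
step 7 [7y] swap r/1=480/15557: DF=(1 − 480/15557·(0.974700+0.935600+0.921500+0.890400+0.854000+0.838600))/(1+480/15557) = 101/125 ≈ 0.808000
step 8 [8y] swap r/1=2107/70121: DF=(1 − 2107/70121·(0.974700+0.935600+0.921500+0.890400+0.854000+0.838600+0.808000))/(1+2107/70121) = 7893/10000 ≈ 0.789300

1 1 9747/10000
2 2 2339/2500
3 3 1843/2000
4 4 1113/1250
5 5 427/500
6 6 4193/5000
7 7 101/125
8 8 7893/10000
f(6y,7y) = ((4193/5000)/(101/125) − 1)/(1) = 153/4040 ≈ 3.7871%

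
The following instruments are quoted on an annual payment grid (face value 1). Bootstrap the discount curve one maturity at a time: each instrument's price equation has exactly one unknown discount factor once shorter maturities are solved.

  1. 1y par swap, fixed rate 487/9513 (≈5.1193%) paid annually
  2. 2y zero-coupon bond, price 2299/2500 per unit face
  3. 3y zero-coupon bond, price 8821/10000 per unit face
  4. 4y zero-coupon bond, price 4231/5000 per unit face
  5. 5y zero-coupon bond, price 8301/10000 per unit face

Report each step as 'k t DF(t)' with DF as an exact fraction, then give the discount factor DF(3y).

step 1 [1y] swap r/1=487/9513: DF=(1 − 487/9513·(0))/(1+487/9513) = 9513/10000 ≈ 0.951300
step 2 [2y] zero: DF = P = 2299/2500 ≈ 0.919600
step 3 [3y] zero: DF = P = 8821/10000 ≈ 0.882100
step 4 [4y] zero: DF = P = 4231/5000 ≈ 0.846200
step 5 [5y] zero: DF = P = 8301/10000 ≈ 0.830100

1 1 9513/10000
2 2 2299/2500
3 3 8821/10000
4 4 4231/5000
5 5 8301/10000
DF(3y) = 8821/10000 ≈ 0.882100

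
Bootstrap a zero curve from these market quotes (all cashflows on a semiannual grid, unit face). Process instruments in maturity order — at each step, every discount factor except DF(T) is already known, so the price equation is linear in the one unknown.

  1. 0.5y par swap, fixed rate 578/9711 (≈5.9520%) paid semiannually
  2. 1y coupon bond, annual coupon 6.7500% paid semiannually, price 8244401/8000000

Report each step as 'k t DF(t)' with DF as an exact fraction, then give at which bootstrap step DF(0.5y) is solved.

1 1/2 9711/10000
2 1 2413/2500
DF(0.5y) is solved at step 1

step 1 [0.5y] swap r/2=289/9711: DF=(1 − 289/9711·(0))/(1+289/9711) = 9711/10000 ≈ 0.971100
step 2 [1y] bond c/2=27/800: DF=(8244401/8000000 − 27/800·(0.971100))/(1+27/800) = 2413/2500 ≈ 0.965200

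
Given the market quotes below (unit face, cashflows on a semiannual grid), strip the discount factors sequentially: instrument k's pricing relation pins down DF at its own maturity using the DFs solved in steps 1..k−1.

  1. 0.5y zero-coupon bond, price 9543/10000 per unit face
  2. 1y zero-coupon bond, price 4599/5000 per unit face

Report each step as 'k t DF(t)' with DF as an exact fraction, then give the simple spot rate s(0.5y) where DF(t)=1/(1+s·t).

1 1/2 9543/10000
2 1 4599/5000
s(0.5y) = (1/(9543/10000) − 1)/(1/2) = 914/9543 ≈ 9.5777%

step 1 [0.5y] zero: DF = P = 9543/10000 ≈ 0.954300
step 2 [1y] zero: DF = P = 4599/5000 ≈ 0.919800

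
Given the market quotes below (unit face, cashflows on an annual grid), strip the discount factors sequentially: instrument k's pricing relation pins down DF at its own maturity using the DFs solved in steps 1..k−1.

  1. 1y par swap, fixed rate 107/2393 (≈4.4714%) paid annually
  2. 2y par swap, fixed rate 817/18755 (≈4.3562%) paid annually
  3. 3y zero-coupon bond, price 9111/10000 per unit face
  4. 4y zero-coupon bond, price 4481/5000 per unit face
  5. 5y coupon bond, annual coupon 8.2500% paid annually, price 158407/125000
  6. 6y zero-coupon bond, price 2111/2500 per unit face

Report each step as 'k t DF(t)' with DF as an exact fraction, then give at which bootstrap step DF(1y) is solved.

1 1 2393/2500
2 2 9183/10000
3 3 9111/10000
4 4 4481/5000
5 5 89/100
6 6 2111/2500
DF(1y) is solved at step 1

step 1 [1y] swap r/1=107/2393: DF=(1 − 107/2393·(0))/(1+107/2393) = 2393/2500 ≈ 0.957200
step 2 [2y] swap r/1=817/18755: DF=(1 − 817/18755·(0.957200))/(1+817/18755) = 9183/10000 ≈ 0.918300
step 3 [3y] zero: DF = P = 9111/10000 ≈ 0.911100
step 4 [4y] zero: DF = P = 4481/5000 ≈ 0.896200
step 5 [5y] bond c/1=33/400: DF=(158407/125000 − 33/400·(0.957200+0.918300+0.911100+0.896200))/(1+33/400) = 89/100 ≈ 0.890000
step 6 [6y] zero: DF = P = 2111/2500 ≈ 0.844400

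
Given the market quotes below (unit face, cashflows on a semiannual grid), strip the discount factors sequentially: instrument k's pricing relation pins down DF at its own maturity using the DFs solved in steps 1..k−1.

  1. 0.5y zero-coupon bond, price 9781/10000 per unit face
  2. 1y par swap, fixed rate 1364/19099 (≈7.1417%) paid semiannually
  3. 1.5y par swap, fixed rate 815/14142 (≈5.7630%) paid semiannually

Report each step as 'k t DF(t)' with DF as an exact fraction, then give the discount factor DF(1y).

1 1/2 9781/10000
2 1 4659/5000
3 3/2 1837/2000
DF(1y) = 4659/5000 ≈ 0.931800

step 1 [0.5y] zero: DF = P = 9781/10000 ≈ 0.978100
step 2 [1y] swap r/2=682/19099: DF=(1 − 682/19099·(0.978100))/(1+682/19099) = 4659/5000 ≈ 0.931800
step 3 [1.5y] swap r/2=815/28284: DF=(1 − 815/28284·(0.978100+0.931800))/(1+815/28284) = 1837/2000 ≈ 0.918500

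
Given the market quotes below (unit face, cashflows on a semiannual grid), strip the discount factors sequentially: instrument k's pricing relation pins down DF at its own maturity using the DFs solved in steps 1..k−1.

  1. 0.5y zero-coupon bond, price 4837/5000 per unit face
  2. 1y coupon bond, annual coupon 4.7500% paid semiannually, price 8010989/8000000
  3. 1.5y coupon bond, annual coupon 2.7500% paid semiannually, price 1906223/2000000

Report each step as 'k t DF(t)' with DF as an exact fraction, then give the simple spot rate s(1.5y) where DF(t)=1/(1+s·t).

1 1/2 4837/5000
2 1 9557/10000
3 3/2 9141/10000
s(1.5y) = (1/(9141/10000) − 1)/(3/2) = 1718/27423 ≈ 6.2648%

step 1 [0.5y] zero: DF = P = 4837/5000 ≈ 0.967400
step 2 [1y] bond c/2=19/800: DF=(8010989/8000000 − 19/800·(0.967400))/(1+19/800) = 9557/10000 ≈ 0.955700
step 3 [1.5y] bond c/2=11/800: DF=(1906223/2000000 − 11/800·(0.967400+0.955700))/(1+11/800) = 9141/10000 ≈ 0.914100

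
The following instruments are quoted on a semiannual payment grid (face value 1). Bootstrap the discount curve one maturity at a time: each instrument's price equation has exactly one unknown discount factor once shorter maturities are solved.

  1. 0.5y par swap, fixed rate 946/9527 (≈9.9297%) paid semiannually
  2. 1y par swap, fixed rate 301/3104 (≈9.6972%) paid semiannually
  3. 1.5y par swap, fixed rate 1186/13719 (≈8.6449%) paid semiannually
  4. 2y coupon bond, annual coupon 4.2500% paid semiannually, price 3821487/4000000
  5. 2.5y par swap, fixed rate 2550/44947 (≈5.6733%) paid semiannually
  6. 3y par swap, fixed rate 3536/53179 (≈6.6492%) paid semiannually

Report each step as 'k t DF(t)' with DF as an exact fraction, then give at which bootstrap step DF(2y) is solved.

1 1/2 9527/10000
2 1 9097/10000
3 3/2 4407/5000
4 2 549/625
5 5/2 349/400
6 3 1029/1250
DF(2y) is solved at step 4

step 1 [0.5y] swap r/2=473/9527: DF=(1 − 473/9527·(0))/(1+473/9527) = 9527/10000 ≈ 0.952700
step 2 [1y] swap r/2=301/6208: DF=(1 − 301/6208·(0.952700))/(1+301/6208) = 9097/10000 ≈ 0.909700
step 3 [1.5y] swap r/2=593/13719: DF=(1 − 593/13719·(0.952700+0.909700))/(1+593/13719) = 4407/5000 ≈ 0.881400
step 4 [2y] bond c/2=17/800: DF=(3821487/4000000 − 17/800·(0.952700+0.909700+0.881400))/(1+17/800) = 549/625 ≈ 0.878400
step 5 [2.5y] swap r/2=1275/44947: DF=(1 − 1275/44947·(0.952700+0.909700+0.881400+0.878400))/(1+1275/44947) = 349/400 ≈ 0.872500
step 6 [3y] swap r/2=1768/53179: DF=(1 − 1768/53179·(0.952700+0.909700+0.881400+0.878400+0.872500))/(1+1768/53179) = 1029/1250 ≈ 0.823200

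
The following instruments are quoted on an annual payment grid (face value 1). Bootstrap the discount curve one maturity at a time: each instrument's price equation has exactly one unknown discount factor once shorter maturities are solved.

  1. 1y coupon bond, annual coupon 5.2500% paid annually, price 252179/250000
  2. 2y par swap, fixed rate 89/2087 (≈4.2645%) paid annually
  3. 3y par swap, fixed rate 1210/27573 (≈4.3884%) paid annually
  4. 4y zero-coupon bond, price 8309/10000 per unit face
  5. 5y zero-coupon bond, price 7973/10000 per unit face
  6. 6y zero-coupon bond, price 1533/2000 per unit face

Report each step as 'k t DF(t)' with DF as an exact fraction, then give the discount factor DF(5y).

step 1 [1y] bond c/1=21/400: DF=(252179/250000 − 21/400·(0))/(1+21/400) = 599/625 ≈ 0.958400
step 2 [2y] swap r/1=89/2087: DF=(1 − 89/2087·(0.958400))/(1+89/2087) = 9199/10000 ≈ 0.919900
step 3 [3y] swap r/1=1210/27573: DF=(1 − 1210/27573·(0.958400+0.919900))/(1+1210/27573) = 879/1000 ≈ 0.879000
step 4 [4y] zero: DF = P = 8309/10000 ≈ 0.830900
step 5 [5y] zero: DF = P = 7973/10000 ≈ 0.797300
step 6 [6y] zero: DF = P = 1533/2000 ≈ 0.766500

1 1 599/625
2 2 9199/10000
3 3 879/1000
4 4 8309/10000
5 5 7973/10000
6 6 1533/2000
DF(5y) = 7973/10000 ≈ 0.797300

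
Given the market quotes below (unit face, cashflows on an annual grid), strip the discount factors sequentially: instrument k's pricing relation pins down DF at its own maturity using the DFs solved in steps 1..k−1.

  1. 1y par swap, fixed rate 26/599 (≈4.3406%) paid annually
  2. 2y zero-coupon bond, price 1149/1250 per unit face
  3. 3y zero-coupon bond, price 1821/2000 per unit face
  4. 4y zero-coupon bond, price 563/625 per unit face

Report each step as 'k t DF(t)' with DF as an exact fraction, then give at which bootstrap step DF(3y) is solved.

step 1 [1y] swap r/1=26/599: DF=(1 − 26/599·(0))/(1+26/599) = 599/625 ≈ 0.958400
step 2 [2y] zero: DF = P = 1149/1250 ≈ 0.919200
step 3 [3y] zero: DF = P = 1821/2000 ≈ 0.910500
step 4 [4y] zero: DF = P = 563/625 ≈ 0.900800

1 1 599/625
2 2 1149/1250
3 3 1821/2000
4 4 563/625
DF(3y) is solved at step 3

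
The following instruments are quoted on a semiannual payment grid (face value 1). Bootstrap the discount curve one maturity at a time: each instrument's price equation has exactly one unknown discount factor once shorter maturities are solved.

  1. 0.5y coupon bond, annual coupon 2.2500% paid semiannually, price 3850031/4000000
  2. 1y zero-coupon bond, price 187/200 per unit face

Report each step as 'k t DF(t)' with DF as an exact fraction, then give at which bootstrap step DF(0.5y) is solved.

step 1 [0.5y] bond c/2=9/800: DF=(3850031/4000000 − 9/800·(0))/(1+9/800) = 4759/5000 ≈ 0.951800
step 2 [1y] zero: DF = P = 187/200 ≈ 0.935000

1 1/2 4759/5000
2 1 187/200
DF(0.5y) is solved at step 1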